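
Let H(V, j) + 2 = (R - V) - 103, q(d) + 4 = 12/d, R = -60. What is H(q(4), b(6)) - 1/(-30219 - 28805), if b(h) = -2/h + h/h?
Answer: -9679935/59024 ≈ -164.00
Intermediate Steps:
q(d) = -4 + 12/d
b(h) = 1 - 2/h (b(h) = -2/h + 1 = 1 - 2/h)
H(V, j) = -165 - V (H(V, j) = -2 + ((-60 - V) - 103) = -2 + (-163 - V) = -165 - V)
H(q(4), b(6)) - 1/(-30219 - 28805) = (-165 - (-4 + 12/4)) - 1/(-30219 - 28805) = (-165 - (-4 + 12*(¼))) - 1/(-59024) = (-165 - (-4 + 3)) - 1*(-1/59024) = (-165 - 1*(-1)) + 1/59024 = (-165 + 1) + 1/59024 = -164 + 1/59024 = -9679935/59024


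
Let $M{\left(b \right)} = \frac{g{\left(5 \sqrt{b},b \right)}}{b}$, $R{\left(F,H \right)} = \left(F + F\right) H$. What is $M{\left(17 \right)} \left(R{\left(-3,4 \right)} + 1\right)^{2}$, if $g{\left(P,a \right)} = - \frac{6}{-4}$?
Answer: $\frac{1587}{34} \approx 46.676$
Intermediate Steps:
$R{\left(F,H \right)} = 2 F H$
$g{\left(P,a \right)} = \frac{3}{2}$ ($g{\left(P,a \right)} = \left(-6\right) \left(- \frac{1}{4}\right) = \frac{3}{2}$)
$M{\left(b \right)} = \frac{3}{2 b}$
$M{\left(17 \right)} \left(R{\left(-3,4 \right)} + 1\right)^{2} = \frac{3}{2 \cdot 17} \left(2 \left(-3\right) 4 + 1\right)^{2} = \frac{3}{2} \cdot \frac{1}{17} \left(-24 + 1\right)^{2} = \frac{3 \left(-23\right)^{2}}{34} = \frac{3}{34} \cdot 529 = \frac{1587}{34}$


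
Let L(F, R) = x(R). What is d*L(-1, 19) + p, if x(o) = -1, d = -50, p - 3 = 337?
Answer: 390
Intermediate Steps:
p = 340 (p = 3 + 337 = 340)
L(F, R) = -1
d*L(-1, 19) + p = -50*(-1) + 340 = 50 + 340 = 390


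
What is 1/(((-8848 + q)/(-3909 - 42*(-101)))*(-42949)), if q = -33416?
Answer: 37/201688504 ≈ 1.8345e-7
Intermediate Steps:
1/(((-8848 + q)/(-3909 - 42*(-101)))*(-42949)) = 1/(((-8848 - 33416)/(-3909 - 42*(-101)))*(-42949)) = -1/42949/(-42264/(-3909 + 4242)) = -1/42949/(-42264/333) = -1/42949/(-42264*1/333) = -1/42949/(-4696/37) = -37/4696*(-1/42949) = 37/201688504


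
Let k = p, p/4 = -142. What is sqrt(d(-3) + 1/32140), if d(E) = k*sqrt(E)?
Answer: sqrt(8035 - 146683103200*I*sqrt(3))/16070 ≈ 22.179 - 22.179*I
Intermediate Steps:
p = -568 (p = 4*(-142) = -568)
k = -568
d(E) = -568*sqrt(E)
sqrt(d(-3) + 1/32140) = sqrt(-568*I*sqrt(3) + 1/32140) = sqrt(1/32140 - 568*I*sqrt(3))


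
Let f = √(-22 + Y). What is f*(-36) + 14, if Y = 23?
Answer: -22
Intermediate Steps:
f = 1 (f = √(-22 + 23) = √1 = 1)
f*(-36) + 14 = 1*(-36) + 14 = -36 + 14 = -22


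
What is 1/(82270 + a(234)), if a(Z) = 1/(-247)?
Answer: 247/20320689 ≈ 1.2155e-5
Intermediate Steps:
a(Z) = -1/247
1/(82270 + a(234)) = 1/(82270 - 1/247) = 1/(20320689/247) = 247/20320689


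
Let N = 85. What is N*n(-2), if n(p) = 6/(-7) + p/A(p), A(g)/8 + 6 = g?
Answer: -15725/224 ≈ -70.201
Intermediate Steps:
A(g) = -48 + 8*g
n(p) = -6/7 + p/(-48 + 8*p) (n(p) = 6/(-7) + p/(-48 + 8*p) = 6*(-⅐) + p/(-48 + 8*p) = -6/7 + p/(-48 + 8*p))
N*n(-2) = 85*((288 - 41*(-2))/(56*(-6 - 2))) = 85*((1/56)*(288 + 82)/(-8)) = 85*((1/56)*(-⅛)*370) = 85*(-185/224) = -15725/224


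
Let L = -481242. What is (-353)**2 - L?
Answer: 605851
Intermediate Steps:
(-353)**2 - L = (-353)**2 - 1*(-481242) = 124609 + 481242 = 605851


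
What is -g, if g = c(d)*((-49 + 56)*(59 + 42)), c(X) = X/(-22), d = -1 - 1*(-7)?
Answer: 2121/11 ≈ 192.82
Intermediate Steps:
d = 6 (d = -1 + 7 = 6)
c(X) = -X/22 (c(X) = X*(-1/22) = -X/22)
g = -2121/11 (g = (-1/22*6)*((-49 + 56)*(59 + 42)) = -21*101/11 = -3/11*707 = -2121/11 ≈ -192.82)
-g = -1*(-2121/11) = 2121/11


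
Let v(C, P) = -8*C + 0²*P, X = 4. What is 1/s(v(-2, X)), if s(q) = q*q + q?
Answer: 1/272 ≈ 0.0036765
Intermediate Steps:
v(C, P) = -8*C (v(C, P) = -8*C + 0*P = -8*C + 0 = -8*C)
s(q) = q + q² (s(q) = q² + q = q + q²)
1/s(v(-2, X)) = 1/((-8*(-2))*(1 - 8*(-2))) = 1/(16*(1 + 16)) = 1/(16*17) = 1/272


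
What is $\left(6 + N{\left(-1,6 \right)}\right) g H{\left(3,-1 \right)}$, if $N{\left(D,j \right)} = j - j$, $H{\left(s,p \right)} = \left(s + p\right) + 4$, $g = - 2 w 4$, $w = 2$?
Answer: $-576$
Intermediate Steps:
$g = -16$ ($g = \left(-2\right) 2 \cdot 4 = \left(-4\right) 4 = -16$)
$H{\left(s,p \right)} = 4 + p + s$ ($H{\left(s,p \right)} = \left(p + s\right) + 4 = 4 + p + s$)
$N{\left(D,j \right)} = 0$
$\left(6 + N{\left(-1,6 \right)}\right) g H{\left(3,-1 \right)} = \left(6 + 0\right) \left(-16\right) \left(4 - 1 + 3\right) = 6 \left(-16\right) 6 = \left(-96\right) 6 = -576$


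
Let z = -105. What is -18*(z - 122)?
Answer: 4086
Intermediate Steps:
-18*(z - 122) = -18*(-105 - 122) = -18*(-227) = 4086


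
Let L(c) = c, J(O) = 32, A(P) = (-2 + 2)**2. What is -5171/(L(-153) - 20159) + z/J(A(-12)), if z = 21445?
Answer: 54469539/81248 ≈ 670.41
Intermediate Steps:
A(P) = 0 (A(P) = 0**2 = 0)
-5171/(L(-153) - 20159) + z/J(A(-12)) = -5171/(-153 - 20159) + 21445/32 = -5171/(-20312) + 21445*(1/32) = -5171*(-1/20312) + 21445/32 = 5171/20312 + 21445/32 = 54469539/81248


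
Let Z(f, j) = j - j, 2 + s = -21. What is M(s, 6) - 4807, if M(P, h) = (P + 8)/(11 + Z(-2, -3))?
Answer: -52892/11 ≈ -4808.4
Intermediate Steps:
s = -23 (s = -2 - 21 = -23)
Z(f, j) = 0
M(P, h) = 8/11 + P/11 (M(P, h) = (P + 8)/(11 + 0) = (8 + P)/11 = (8 + P)*(1/11) = 8/11 + P/11)
M(s, 6) - 4807 = (8/11 + (1/11)*(-23)) - 4807 = (8/11 - 23/11) - 4807 = -15/11 - 4807 = -52892/11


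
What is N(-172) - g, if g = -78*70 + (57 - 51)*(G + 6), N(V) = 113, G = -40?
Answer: 5777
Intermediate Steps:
g = -5664 (g = -78*70 + (57 - 51)*(-40 + 6) = -5460 + 6*(-34) = -5460 - 204 = -5664)
N(-172) - g = 113 - 1*(-5664) = 113 + 5664 = 5777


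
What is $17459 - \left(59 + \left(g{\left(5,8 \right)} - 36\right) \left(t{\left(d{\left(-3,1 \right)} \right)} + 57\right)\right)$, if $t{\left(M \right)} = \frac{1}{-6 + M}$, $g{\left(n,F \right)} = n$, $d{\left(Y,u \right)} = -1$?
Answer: $\frac{134138}{7} \approx 19163.0$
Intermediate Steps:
$17459 - \left(59 + \left(g{\left(5,8 \right)} - 36\right) \left(t{\left(d{\left(-3,1 \right)} \right)} + 57\right)\right) = 17459 - \left(59 + \left(5 - 36\right) \left(\frac{1}{-6 - 1} + 57\right)\right) = 17459 - \left(59 + \left(5 - 36\right) \left(\frac{1}{-7} + 57\right)\right) = 17459 - \left(59 - 31 \left(- \frac{1}{7} + 57\right)\right) = 17459 - \left(59 - \frac{12338}{7}\right) = 17459 - - \frac{11925}{7} = 17459 + \frac{11925}{7} = \frac{134138}{7}$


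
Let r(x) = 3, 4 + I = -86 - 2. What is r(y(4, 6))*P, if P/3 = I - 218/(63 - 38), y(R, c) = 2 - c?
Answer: -22662/25 ≈ -906.48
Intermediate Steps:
I = -92 (I = -4 + (-86 - 2) = -4 - 88 = -92)
P = -7554/25 (P = 3*(-92 - 218/(63 - 38)) = 3*(-92 - 218/25) = 3*(-2518/25) = -7554/25 ≈ -302.16)
r(y(4, 6))*P = 3*(-7554/25) = -22662/25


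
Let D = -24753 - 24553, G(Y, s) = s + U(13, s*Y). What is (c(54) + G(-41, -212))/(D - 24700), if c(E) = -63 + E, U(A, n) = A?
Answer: 104/37003 ≈ 0.0028106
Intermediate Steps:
G(Y, s) = 13 + s (G(Y, s) = s + 13 = 13 + s)
D = -49306
(c(54) + G(-41, -212))/(D - 24700) = ((-63 + 54) + (13 - 212))/(-49306 - 24700) = (-9 - 199)/(-74006) = -208*(-1/74006) = 104/37003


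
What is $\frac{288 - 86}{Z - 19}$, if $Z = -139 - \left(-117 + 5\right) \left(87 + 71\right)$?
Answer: $\frac{101}{8769} \approx 0.011518$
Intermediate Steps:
$Z = 17557$ ($Z = -139 - \left(-112\right) 158 = -139 - -17696 = -139 + 17696 = 17557$)
$\frac{288 - 86}{Z - 19} = \frac{288 - 86}{17557 - 19} = \frac{202}{17538} = 202 \cdot \frac{1}{17538} = \frac{101}{8769}$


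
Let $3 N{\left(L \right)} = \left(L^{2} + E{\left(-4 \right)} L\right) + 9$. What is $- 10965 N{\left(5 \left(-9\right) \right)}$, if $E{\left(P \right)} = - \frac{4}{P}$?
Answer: $-7269795$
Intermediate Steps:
$N{\left(L \right)} = 3 + \frac{L}{3} + \frac{L^{2}}{3}$ ($N{\left(L \right)} = \frac{\left(L^{2} + - \frac{4}{-4} L\right) + 9}{3} = \frac{\left(L^{2} + \left(-4\right) \left(- \frac{1}{4}\right) L\right) + 9}{3} = \frac{\left(L^{2} + 1 L\right) + 9}{3} = \frac{\left(L^{2} + L\right) + 9}{3} = \frac{\left(L + L^{2}\right) + 9}{3} = \frac{9 + L + L^{2}}{3} = 3 + \frac{L}{3} + \frac{L^{2}}{3}$)
$- 10965 N{\left(5 \left(-9\right) \right)} = - 10965 \left(3 + \frac{5 \left(-9\right)}{3} + \frac{\left(5 \left(-9\right)\right)^{2}}{3}\right) = - 10965 \left(3 + \frac{1}{3} \left(-45\right) + \frac{\left(-45\right)^{2}}{3}\right) = - 10965 \left(3 - 15 + \frac{1}{3} \cdot 2025\right) = - 10965 \left(3 - 15 + 675\right) = \left(-10965\right) 663 = -7269795$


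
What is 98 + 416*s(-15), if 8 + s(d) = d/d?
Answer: -2814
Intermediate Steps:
s(d) = -7 (s(d) = -8 + d/d = -8 + 1 = -7)
98 + 416*s(-15) = 98 + 416*(-7) = 98 - 2912 = -2814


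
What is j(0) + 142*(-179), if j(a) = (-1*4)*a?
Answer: -25418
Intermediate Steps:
j(a) = -4*a
j(0) + 142*(-179) = -4*0 + 142*(-179) = 0 - 25418 = -25418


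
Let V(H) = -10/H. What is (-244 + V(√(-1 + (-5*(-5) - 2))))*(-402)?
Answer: 98088 + 2010*√22/11 ≈ 98945.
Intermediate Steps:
(-244 + V(√(-1 + (-5*(-5) - 2))))*(-402) = (-244 - 10/√(-1 + (-5*(-5) - 2)))*(-402) = (-244 - 10/√(-1 + (25 - 2)))*(-402) = (-244 - 10/√(-1 + 23))*(-402) = (-244 - 10*√22/22)*(-402) = (-244 - 5*√22/11)*(-402) = 98088 + 2010*√22/11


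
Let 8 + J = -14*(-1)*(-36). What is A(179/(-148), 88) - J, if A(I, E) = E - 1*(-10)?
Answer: 610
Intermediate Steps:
A(I, E) = 10 + E (A(I, E) = E + 10 = 10 + E)
J = -512 (J = -8 - 14*(-1)*(-36) = -8 + 14*(-36) = -8 - 504 = -512)
A(179/(-148), 88) - J = (10 + 88) - 1*(-512) = 98 + 512 = 610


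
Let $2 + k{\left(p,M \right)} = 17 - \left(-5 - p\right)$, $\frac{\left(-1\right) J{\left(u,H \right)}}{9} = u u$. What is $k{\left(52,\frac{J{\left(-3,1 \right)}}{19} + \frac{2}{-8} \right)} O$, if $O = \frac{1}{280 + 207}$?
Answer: $\frac{72}{487} \approx 0.14784$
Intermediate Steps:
$J{\left(u,H \right)} = - 9 u^{2}$ ($J{\left(u,H \right)} = - 9 u u = - 9 u^{2}$)
$k{\left(p,M \right)} = 20 + p$ ($k{\left(p,M \right)} = -2 - \left(-22 - p\right) = -2 + \left(17 + \left(5 + p\right)\right) = -2 + \left(22 + p\right) = 20 + p$)
$O = \frac{1}{487} \approx 0.0020534$
$k{\left(52,\frac{J{\left(-3,1 \right)}}{19} + \frac{2}{-8} \right)} O = \left(20 + 52\right) \frac{1}{487} = 72 \cdot \frac{1}{487} = \frac{72}{487}$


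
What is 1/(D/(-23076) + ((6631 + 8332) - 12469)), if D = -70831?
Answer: 23076/57622375 ≈ 0.00040047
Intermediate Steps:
1/(D/(-23076) + ((6631 + 8332) - 12469)) = 1/(-70831/(-23076) + ((6631 + 8332) - 12469)) = 1/(-70831*(-1/23076) + (14963 - 12469)) = 1/(70831/23076 + 2494) = 1/(57622375/23076) = 23076/57622375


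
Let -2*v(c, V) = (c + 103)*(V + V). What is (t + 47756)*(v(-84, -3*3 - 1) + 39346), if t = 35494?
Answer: 3291372000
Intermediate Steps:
v(c, V) = -V*(103 + c) (v(c, V) = -(c + 103)*(V + V)/2 = -(103 + c)*2*V/2 = -V*(103 + c))
(t + 47756)*(v(-84, -3*3 - 1) + 39346) = (35494 + 47756)*(-(-3*3 - 1)*(103 - 84) + 39346) = 83250*(-1*(-9 - 1)*19 + 39346) = 83250*(-1*(-10)*19 + 39346) = 83250*(190 + 39346) = 83250*39536 = 3291372000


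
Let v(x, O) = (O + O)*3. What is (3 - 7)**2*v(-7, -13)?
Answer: -1248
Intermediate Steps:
v(x, O) = 6*O (v(x, O) = (2*O)*3 = 6*O)
(3 - 7)**2*v(-7, -13) = (3 - 7)**2*(6*(-13)) = (-4)**2*(-78) = 16*(-78) = -1248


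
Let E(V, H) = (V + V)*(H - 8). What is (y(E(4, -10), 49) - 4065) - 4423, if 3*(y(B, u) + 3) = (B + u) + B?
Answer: -25712/3 ≈ -8570.7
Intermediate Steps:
E(V, H) = 2*V*(-8 + H) (E(V, H) = (2*V)*(-8 + H) = 2*V*(-8 + H))
y(B, u) = -3 + u/3 + 2*B/3 (y(B, u) = -3 + ((B + u) + B)/3 = -3 + (u + 2*B)/3 = -3 + (u/3 + 2*B/3) = -3 + u/3 + 2*B/3)
(y(E(4, -10), 49) - 4065) - 4423 = ((-3 + (1/3)*49 + 2*(2*4*(-8 - 10))/3) - 4065) - 4423 = ((-3 + 49/3 + 2*(2*4*(-18))/3) - 4065) - 4423 = ((-3 + 49/3 + (2/3)*(-144)) - 4065) - 4423 = ((-3 + 49/3 - 96) - 4065) - 4423 = (-248/3 - 4065) - 4423 = -12443/3 - 4423 = -25712/3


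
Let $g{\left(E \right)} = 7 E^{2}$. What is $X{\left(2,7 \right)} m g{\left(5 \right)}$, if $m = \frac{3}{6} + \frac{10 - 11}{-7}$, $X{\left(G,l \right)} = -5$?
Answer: $- \frac{1125}{2} \approx -562.5$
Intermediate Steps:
$m = \frac{9}{14}$ ($m = 3 \cdot \frac{1}{6} - - \frac{1}{7} = \frac{1}{2} + \frac{1}{7} = \frac{9}{14} \approx 0.64286$)
$X{\left(2,7 \right)} m g{\left(5 \right)} = \left(-5\right) \frac{9}{14} \cdot 7 \cdot 5^{2} = - \frac{45 \cdot 7 \cdot 25}{14} = \left(- \frac{45}{14}\right) 175 = - \frac{1125}{2}$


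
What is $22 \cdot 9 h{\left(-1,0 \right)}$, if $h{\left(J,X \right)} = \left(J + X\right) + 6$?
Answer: $990$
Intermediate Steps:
$h{\left(J,X \right)} = 6 + J + X$
$22 \cdot 9 h{\left(-1,0 \right)} = 22 \cdot 9 \left(6 - 1 + 0\right) = 198 \cdot 5 = 990$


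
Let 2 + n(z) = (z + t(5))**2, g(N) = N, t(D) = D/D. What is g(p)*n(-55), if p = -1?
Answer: -2914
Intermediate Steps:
t(D) = 1
n(z) = -2 + (1 + z)**2 (n(z) = -2 + (z + 1)**2 = -2 + (1 + z)**2)
g(p)*n(-55) = -(-2 + (1 - 55)**2) = -(-2 + (-54)**2) = -(-2 + 2916) = -1*2914 = -2914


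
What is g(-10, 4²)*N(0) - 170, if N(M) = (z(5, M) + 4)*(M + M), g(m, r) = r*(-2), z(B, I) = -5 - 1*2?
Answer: -170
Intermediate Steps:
z(B, I) = -7 (z(B, I) = -5 - 2 = -7)
g(m, r) = -2*r
N(M) = -6*M (N(M) = (-7 + 4)*(M + M) = -6*M)
g(-10, 4²)*N(0) - 170 = (-2*4²)*(-6*0) - 170 = -2*16*0 - 170 = -32*0 - 170 = 0 - 170 = -170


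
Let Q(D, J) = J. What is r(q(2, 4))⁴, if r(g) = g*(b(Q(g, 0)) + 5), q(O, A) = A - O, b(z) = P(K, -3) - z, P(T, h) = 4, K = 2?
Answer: 104976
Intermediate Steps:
b(z) = 4 - z
r(g) = 9*g (r(g) = g*((4 - 1*0) + 5) = g*((4 + 0) + 5) = g*(4 + 5) = g*9 = 9*g)
r(q(2, 4))⁴ = (9*(4 - 1*2))⁴ = (9*(4 - 2))⁴ = (9*2)⁴ = 18⁴ = 104976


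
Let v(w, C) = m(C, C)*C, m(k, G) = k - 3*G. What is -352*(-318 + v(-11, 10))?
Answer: 182336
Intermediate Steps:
v(w, C) = -2*C**2 (v(w, C) = (C - 3*C)*C = (-2*C)*C = -2*C**2)
-352*(-318 + v(-11, 10)) = -352*(-318 - 2*10**2) = -352*(-318 - 2*100) = -352*(-318 - 200) = -352*(-518) = 182336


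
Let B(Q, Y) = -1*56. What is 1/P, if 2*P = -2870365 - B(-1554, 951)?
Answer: -2/2870309 ≈ -6.9679e-7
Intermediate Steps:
B(Q, Y) = -56
P = -2870309/2 (P = (-2870365 - 1*(-56))/2 = (-2870365 + 56)/2 = (½)*(-2870309) = -2870309/2 ≈ -1.4352e+6)
1/P = 1/(-2870309/2) = -2/2870309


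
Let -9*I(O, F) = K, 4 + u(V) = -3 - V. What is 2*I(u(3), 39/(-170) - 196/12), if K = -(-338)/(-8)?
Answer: 169/18 ≈ 9.3889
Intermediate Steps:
u(V) = -7 - V (u(V) = -4 + (-3 - V) = -7 - V)
K = -169/4 (K = -(-338)*(-1)/8 = -13*13/4 = -169/4 ≈ -42.250)
I(O, F) = 169/36 (I(O, F) = -⅑*(-169/4) = 169/36)
2*I(u(3), 39/(-170) - 196/12) = 2*(169/36) = 169/18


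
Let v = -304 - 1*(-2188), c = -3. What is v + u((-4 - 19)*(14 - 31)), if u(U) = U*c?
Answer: 711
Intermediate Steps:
v = 1884 (v = -304 + 2188 = 1884)
u(U) = -3*U (u(U) = U*(-3) = -3*U)
v + u((-4 - 19)*(14 - 31)) = 1884 - 3*(-4 - 19)*(14 - 31) = 1884 - (-69)*(-17) = 1884 - 3*391 = 1884 - 1173 = 711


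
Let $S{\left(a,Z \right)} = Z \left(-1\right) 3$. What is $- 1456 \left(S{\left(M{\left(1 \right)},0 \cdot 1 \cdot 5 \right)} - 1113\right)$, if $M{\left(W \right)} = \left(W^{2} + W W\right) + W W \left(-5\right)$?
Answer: $1620528$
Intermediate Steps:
$M{\left(W \right)} = - 3 W^{2}$ ($M{\left(W \right)} = \left(W^{2} + W^{2}\right) + W^{2} \left(-5\right) = 2 W^{2} - 5 W^{2} = - 3 W^{2}$)
$S{\left(a,Z \right)} = - 3 Z$ ($S{\left(a,Z \right)} = - Z 3 = - 3 Z$)
$- 1456 \left(S{\left(M{\left(1 \right)},0 \cdot 1 \cdot 5 \right)} - 1113\right) = - 1456 \left(- 3 \cdot 0 \cdot 1 \cdot 5 - 1113\right) = - 1456 \left(- 3 \cdot 0 \cdot 5 - 1113\right) = - 1456 \left(\left(-3\right) 0 - 1113\right) = - 1456 \left(0 - 1113\right) = \left(-1456\right) \left(-1113\right) = 1620528$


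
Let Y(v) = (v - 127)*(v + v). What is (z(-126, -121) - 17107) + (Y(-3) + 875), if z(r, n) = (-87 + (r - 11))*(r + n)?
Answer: 39876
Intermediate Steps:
Y(v) = 2*v*(-127 + v) (Y(v) = (-127 + v)*(2*v) = 2*v*(-127 + v))
z(r, n) = (-98 + r)*(n + r) (z(r, n) = (-87 + (-11 + r))*(n + r) = (-98 + r)*(n + r))
(z(-126, -121) - 17107) + (Y(-3) + 875) = (((-126)² - 98*(-121) - 98*(-126) - 121*(-126)) - 17107) + (2*(-3)*(-127 - 3) + 875) = ((15876 + 11858 + 12348 + 15246) - 17107) + (2*(-3)*(-130) + 875) = (55328 - 17107) + (780 + 875) = 38221 + 1655 = 39876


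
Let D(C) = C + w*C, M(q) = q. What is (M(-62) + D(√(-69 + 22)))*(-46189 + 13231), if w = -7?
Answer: 2043396 + 197748*I*√47 ≈ 2.0434e+6 + 1.3557e+6*I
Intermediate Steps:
D(C) = -6*C (D(C) = C - 7*C = -6*C)
(M(-62) + D(√(-69 + 22)))*(-46189 + 13231) = (-62 - 6*√(-69 + 22))*(-46189 + 13231) = (-62 - 6*I*√47)*(-32958) = 2043396 + 197748*I*√47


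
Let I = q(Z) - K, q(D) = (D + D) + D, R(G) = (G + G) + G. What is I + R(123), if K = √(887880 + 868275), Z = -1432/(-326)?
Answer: 62295/163 - 47*√795 ≈ -943.02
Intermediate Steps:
R(G) = 3*G (R(G) = 2*G + G = 3*G)
Z = 716/163 (Z = -1432*(-1/326) = 716/163 ≈ 4.3926)
q(D) = 3*D (q(D) = 2*D + D = 3*D)
K = 47*√795 (K = √1756155 = 47*√795 ≈ 1325.2)
I = 2148/163 - 47*√795 (I = 3*(716/163) - 47*√795 = 2148/163 - 47*√795 ≈ -1312.0)
I + R(123) = (2148/163 - 47*√795) + 3*123 = (2148/163 - 47*√795) + 369 = 62295/163 - 47*√795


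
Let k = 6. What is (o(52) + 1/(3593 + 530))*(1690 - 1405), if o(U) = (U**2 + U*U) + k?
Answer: 334828845/217 ≈ 1.5430e+6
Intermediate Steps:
o(U) = 6 + 2*U**2 (o(U) = (U**2 + U*U) + 6 = (U**2 + U**2) + 6 = 2*U**2 + 6 = 6 + 2*U**2)
(o(52) + 1/(3593 + 530))*(1690 - 1405) = ((6 + 2*52**2) + 1/(3593 + 530))*(1690 - 1405) = ((6 + 2*2704) + 1/4123)*285 = ((6 + 5408) + 1/4123)*285 = (5414 + 1/4123)*285 = (22321923/4123)*285 = 334828845/217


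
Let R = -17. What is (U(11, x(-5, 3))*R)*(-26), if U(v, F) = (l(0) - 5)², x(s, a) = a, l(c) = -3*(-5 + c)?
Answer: 44200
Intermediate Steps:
l(c) = 15 - 3*c
U(v, F) = 100 (U(v, F) = ((15 - 3*0) - 5)² = ((15 + 0) - 5)² = (15 - 5)² = 10² = 100)
(U(11, x(-5, 3))*R)*(-26) = (100*(-17))*(-26) = -1700*(-26) = 44200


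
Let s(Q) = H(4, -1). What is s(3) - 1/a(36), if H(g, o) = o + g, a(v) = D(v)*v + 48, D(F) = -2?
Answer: 73/24 ≈ 3.0417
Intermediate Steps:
a(v) = 48 - 2*v (a(v) = -2*v + 48 = 48 - 2*v)
H(g, o) = g + o
s(Q) = 3 (s(Q) = 4 - 1 = 3)
s(3) - 1/a(36) = 3 - 1/(48 - 2*36) = 3 - 1/(48 - 72) = 3 - 1/(-24) = 3 - 1*(-1/24) = 3 + 1/24 = 73/24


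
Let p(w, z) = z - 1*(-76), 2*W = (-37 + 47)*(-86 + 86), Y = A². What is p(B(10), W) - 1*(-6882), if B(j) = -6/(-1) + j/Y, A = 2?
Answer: 6958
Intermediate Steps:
Y = 4 (Y = 2² = 4)
W = 0 (W = ((-37 + 47)*(-86 + 86))/2 = (10*0)/2 = (½)*0 = 0)
B(j) = 6 + j/4 (B(j) = -6/(-1) + j/4 = -6*(-1) + j*(¼) = 6 + j/4)
p(w, z) = 76 + z (p(w, z) = z + 76 = 76 + z)
p(B(10), W) - 1*(-6882) = (76 + 0) - 1*(-6882) = 76 + 6882 = 6958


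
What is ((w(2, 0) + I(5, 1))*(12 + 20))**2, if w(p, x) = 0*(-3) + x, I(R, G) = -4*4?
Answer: 262144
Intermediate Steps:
I(R, G) = -16
w(p, x) = x (w(p, x) = 0 + x = x)
((w(2, 0) + I(5, 1))*(12 + 20))**2 = ((0 - 16)*(12 + 20))**2 = (-16*32)**2 = (-512)**2 = 262144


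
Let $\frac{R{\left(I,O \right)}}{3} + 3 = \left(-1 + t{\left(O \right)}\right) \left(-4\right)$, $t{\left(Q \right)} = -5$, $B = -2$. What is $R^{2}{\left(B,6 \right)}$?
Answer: $3969$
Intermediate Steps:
$R{\left(I,O \right)} = 63$ ($R{\left(I,O \right)} = -9 + 3 \left(-1 - 5\right) \left(-4\right) = -9 + 3 \left(\left(-6\right) \left(-4\right)\right) = -9 + 3 \cdot 24 = -9 + 72 = 63$)
$R^{2}{\left(B,6 \right)} = 63^{2} = 3969$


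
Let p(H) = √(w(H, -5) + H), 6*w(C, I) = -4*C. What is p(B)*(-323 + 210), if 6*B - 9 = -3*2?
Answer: -113*√6/6 ≈ -46.132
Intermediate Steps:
B = ½ (B = 3/2 + (-3*2)/6 = 3/2 + (⅙)*(-6) = 3/2 - 1 = ½ ≈ 0.50000)
w(C, I) = -2*C/3 (w(C, I) = (-4*C)/6 = -2*C/3)
p(H) = √3*√H/3 (p(H) = √(-2*H/3 + H) = √(H/3) = √3*√H/3)
p(B)*(-323 + 210) = (√3*√(½)/3)*(-323 + 210) = (√3*(√2/2)/3)*(-113) = (√6/6)*(-113) = -113*√6/6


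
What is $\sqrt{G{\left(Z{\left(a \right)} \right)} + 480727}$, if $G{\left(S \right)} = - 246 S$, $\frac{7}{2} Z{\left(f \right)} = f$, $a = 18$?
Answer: $\frac{\sqrt{23493631}}{7} \approx 692.43$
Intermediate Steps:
$Z{\left(f \right)} = \frac{2 f}{7}$
$\sqrt{G{\left(Z{\left(a \right)} \right)} + 480727} = \sqrt{- 246 \cdot \frac{2}{7} \cdot 18 + 480727} = \sqrt{\left(-246\right) \frac{36}{7} + 480727} = \sqrt{- \frac{8856}{7} + 480727} = \sqrt{\frac{3356233}{7}} = \frac{\sqrt{23493631}}{7}$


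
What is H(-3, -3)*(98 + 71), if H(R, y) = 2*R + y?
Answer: -1521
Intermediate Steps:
H(R, y) = y + 2*R
H(-3, -3)*(98 + 71) = (-3 + 2*(-3))*(98 + 71) = (-3 - 6)*169 = -9*169 = -1521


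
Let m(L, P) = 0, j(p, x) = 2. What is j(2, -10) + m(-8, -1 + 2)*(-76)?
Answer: 2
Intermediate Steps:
j(2, -10) + m(-8, -1 + 2)*(-76) = 2 + 0*(-76) = 2 + 0 = 2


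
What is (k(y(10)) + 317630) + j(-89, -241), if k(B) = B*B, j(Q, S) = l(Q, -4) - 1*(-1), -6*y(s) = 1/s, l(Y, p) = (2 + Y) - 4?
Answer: 1143144001/3600 ≈ 3.1754e+5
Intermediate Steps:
l(Y, p) = -2 + Y
y(s) = -1/(6*s)
j(Q, S) = -1 + Q (j(Q, S) = (-2 + Q) - 1*(-1) = (-2 + Q) + 1 = -1 + Q)
k(B) = B²
(k(y(10)) + 317630) + j(-89, -241) = ((-⅙/10)² + 317630) + (-1 - 89) = ((-⅙*⅒)² + 317630) - 90 = ((-1/60)² + 317630) - 90 = (1/3600 + 317630) - 90 = 1143468001/3600 - 90 = 1143144001/3600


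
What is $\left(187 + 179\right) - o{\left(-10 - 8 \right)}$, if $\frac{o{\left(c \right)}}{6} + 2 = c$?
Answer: $486$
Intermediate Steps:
$o{\left(c \right)} = -12 + 6 c$
$\left(187 + 179\right) - o{\left(-10 - 8 \right)} = \left(187 + 179\right) - \left(-12 + 6 \left(-10 - 8\right)\right) = 366 - \left(-12 + 6 \left(-18\right)\right) = 366 - \left(-12 - 108\right) = 366 - -120 = 366 + 120 = 486$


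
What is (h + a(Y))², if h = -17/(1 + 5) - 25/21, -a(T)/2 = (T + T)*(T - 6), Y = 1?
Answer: 450241/1764 ≈ 255.24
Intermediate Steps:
a(T) = -4*T*(-6 + T) (a(T) = -2*(T + T)*(T - 6) = -2*2*T*(-6 + T) = -4*T*(-6 + T))
h = -169/42 (h = -17/6 - 25*1/21 = -17*⅙ - 25/21 = -17/6 - 25/21 = -169/42 ≈ -4.0238)
(h + a(Y))² = (-169/42 + 4*1*(6 - 1*1))² = (-169/42 + 4*1*(6 - 1))² = (-169/42 + 4*1*5)² = (-169/42 + 20)² = (671/42)² = 450241/1764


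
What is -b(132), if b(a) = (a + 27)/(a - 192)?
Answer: 53/20 ≈ 2.6500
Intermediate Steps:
b(a) = (27 + a)/(-192 + a)
-b(132) = -(27 + 132)/(-192 + 132) = -159/(-60) = -(-1)*159/60 = -1*(-53/20) = 53/20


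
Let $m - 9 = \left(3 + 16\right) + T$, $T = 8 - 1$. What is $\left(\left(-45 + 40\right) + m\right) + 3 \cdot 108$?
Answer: $354$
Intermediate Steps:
$T = 7$ ($T = 8 - 1 = 7$)
$m = 35$ ($m = 9 + \left(\left(3 + 16\right) + 7\right) = 9 + \left(19 + 7\right) = 9 + 26 = 35$)
$\left(\left(-45 + 40\right) + m\right) + 3 \cdot 108 = \left(\left(-45 + 40\right) + 35\right) + 3 \cdot 108 = \left(-5 + 35\right) + 324 = 30 + 324 = 354$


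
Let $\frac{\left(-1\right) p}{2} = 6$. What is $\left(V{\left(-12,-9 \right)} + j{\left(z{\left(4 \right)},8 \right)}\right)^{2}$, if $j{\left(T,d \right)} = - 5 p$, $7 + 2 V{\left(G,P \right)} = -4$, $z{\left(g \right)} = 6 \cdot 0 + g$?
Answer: $\frac{11881}{4} \approx 2970.3$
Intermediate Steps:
$p = -12$ ($p = \left(-2\right) 6 = -12$)
$z{\left(g \right)} = g$ ($z{\left(g \right)} = 0 + g = g$)
$V{\left(G,P \right)} = - \frac{11}{2}$ ($V{\left(G,P \right)} = - \frac{7}{2} + \frac{1}{2} \left(-4\right) = - \frac{7}{2} - 2 = - \frac{11}{2}$)
$j{\left(T,d \right)} = 60$ ($j{\left(T,d \right)} = \left(-5\right) \left(-12\right) = 60$)
$\left(V{\left(-12,-9 \right)} + j{\left(z{\left(4 \right)},8 \right)}\right)^{2} = \left(- \frac{11}{2} + 60\right)^{2} = \left(\frac{109}{2}\right)^{2} = \frac{11881}{4}$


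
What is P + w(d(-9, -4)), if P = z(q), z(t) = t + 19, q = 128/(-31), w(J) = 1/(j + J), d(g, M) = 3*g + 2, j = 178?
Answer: 70564/4743 ≈ 14.878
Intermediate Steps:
d(g, M) = 2 + 3*g
w(J) = 1/(178 + J)
q = -128/31 (q = 128*(-1/31) = -128/31 ≈ -4.1290)
z(t) = 19 + t
P = 461/31 (P = 19 - 128/31 = 461/31 ≈ 14.871)
P + w(d(-9, -4)) = 461/31 + 1/(178 + (2 + 3*(-9))) = 461/31 + 1/(178 + (2 - 27)) = 461/31 + 1/(178 - 25) = 461/31 + 1/153 = 70564/4743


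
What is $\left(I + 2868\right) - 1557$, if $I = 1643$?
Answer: $2954$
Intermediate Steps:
$\left(I + 2868\right) - 1557 = \left(1643 + 2868\right) - 1557 = 4511 - 1557 = 2954$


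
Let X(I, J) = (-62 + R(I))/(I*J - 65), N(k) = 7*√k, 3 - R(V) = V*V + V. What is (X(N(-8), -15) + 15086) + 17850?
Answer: 608818807/18485 + 14168*I*√2/18485 ≈ 32936.0 + 1.0839*I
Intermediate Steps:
R(V) = 3 - V - V² (R(V) = 3 - (V*V + V) = 3 - (V² + V) = 3 - (V + V²) = 3 + (-V - V²) = 3 - V - V²)
X(I, J) = (-59 - I - I²)/(-65 + I*J) (X(I, J) = (-62 + (3 - I - I²))/(I*J - 65) = (-59 - I - I²)/(-65 + I*J))
(X(N(-8), -15) + 15086) + 17850 = ((-59 - 7*√(-8) - (7*√(-8))²)/(-65 + (7*√(-8))*(-15)) + 15086) + 17850 = ((-59 - 7*2*I*√2 - (7*(2*I*√2))²)/(-65 + (7*(2*I*√2))*(-15)) + 15086) + 17850 = ((-59 - 14*I*√2 - (14*I*√2)²)/(-65 + (14*I*√2)*(-15)) + 15086) + 17850 = ((-59 - 14*I*√2 - 1*(-392))/(-65 - 210*I*√2) + 15086) + 17850 = ((-59 - 14*I*√2 + 392)/(-65 - 210*I*√2) + 15086) + 17850 = ((333 - 14*I*√2)/(-65 - 210*I*√2) + 15086) + 17850 = (15086 + (333 - 14*I*√2)/(-65 - 210*I*√2)) + 17850 = 32936 + (333 - 14*I*√2)/(-65 - 210*I*√2)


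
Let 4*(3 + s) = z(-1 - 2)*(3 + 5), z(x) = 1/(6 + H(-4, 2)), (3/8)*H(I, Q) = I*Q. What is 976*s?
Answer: -70272/23 ≈ -3055.3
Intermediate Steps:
H(I, Q) = 8*I*Q/3 (H(I, Q) = 8*(I*Q)/3 = 8*I*Q/3)
z(x) = -3/46 (z(x) = 1/(6 + (8/3)*(-4)*2) = 1/(6 - 64/3) = 1/(-46/3) = -3/46)
s = -72/23 (s = -3 + (-3*(3 + 5)/46)/4 = -3 + (-3/46*8)/4 = -3 + (1/4)*(-12/23) = -3 - 3/23 = -72/23 ≈ -3.1304)
976*s = 976*(-72/23) = -70272/23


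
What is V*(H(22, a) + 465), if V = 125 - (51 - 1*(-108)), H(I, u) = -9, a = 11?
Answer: -15504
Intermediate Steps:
V = -34 (V = 125 - (51 + 108) = 125 - 1*159 = 125 - 159 = -34)
V*(H(22, a) + 465) = -34*(-9 + 465) = -34*456 = -15504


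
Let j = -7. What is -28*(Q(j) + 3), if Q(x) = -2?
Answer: -28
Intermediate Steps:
-28*(Q(j) + 3) = -28*(-2 + 3) = -28*1 = -28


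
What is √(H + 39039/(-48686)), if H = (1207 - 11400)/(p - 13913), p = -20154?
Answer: I*√11427591688644230/150780542 ≈ 0.70898*I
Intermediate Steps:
H = 10193/34067 (H = (1207 - 11400)/(-20154 - 13913) = -10193/(-34067) = -10193*(-1/34067) = 10193/34067 ≈ 0.29920)
√(H + 39039/(-48686)) = √(10193/34067 + 39039/(-48686)) = √(10193/34067 + 39039*(-1/48686)) = √(10193/34067 - 3549/4426) = √(-75789565/150780542) = I*√11427591688644230/150780542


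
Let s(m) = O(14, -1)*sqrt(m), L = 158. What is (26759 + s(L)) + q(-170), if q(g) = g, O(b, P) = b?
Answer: 26589 + 14*sqrt(158) ≈ 26765.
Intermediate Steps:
s(m) = 14*sqrt(m)
(26759 + s(L)) + q(-170) = (26759 + 14*sqrt(158)) - 170 = 26589 + 14*sqrt(158)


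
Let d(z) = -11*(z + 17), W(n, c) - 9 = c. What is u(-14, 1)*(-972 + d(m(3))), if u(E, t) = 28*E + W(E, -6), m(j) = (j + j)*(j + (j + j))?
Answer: 681917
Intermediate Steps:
W(n, c) = 9 + c
m(j) = 6*j**2 (m(j) = (2*j)*(j + 2*j) = (2*j)*(3*j) = 6*j**2)
u(E, t) = 3 + 28*E (u(E, t) = 28*E + (9 - 6) = 28*E + 3 = 3 + 28*E)
d(z) = -187 - 11*z (d(z) = -11*(17 + z) = -187 - 11*z)
u(-14, 1)*(-972 + d(m(3))) = (3 + 28*(-14))*(-972 + (-187 - 66*3**2)) = (3 - 392)*(-972 + (-187 - 66*9)) = -389*(-972 + (-187 - 11*54)) = -389*(-972 + (-187 - 594)) = -389*(-972 - 781) = -389*(-1753) = 681917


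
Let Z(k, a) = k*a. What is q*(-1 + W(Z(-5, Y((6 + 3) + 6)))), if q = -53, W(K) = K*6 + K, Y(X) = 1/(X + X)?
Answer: 689/6 ≈ 114.83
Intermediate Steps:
Y(X) = 1/(2*X)
Z(k, a) = a*k
W(K) = 7*K (W(K) = 6*K + K = 7*K)
q*(-1 + W(Z(-5, Y((6 + 3) + 6)))) = -53*(-1 + 7*((1/(2*((6 + 3) + 6)))*(-5))) = -53*(-1 + 7*((1/(2*(9 + 6)))*(-5))) = -53*(-1 + 7*(((½)/15)*(-5))) = -53*(-1 + 7*(((½)*(1/15))*(-5))) = -53*(-1 + 7*((1/30)*(-5))) = -53*(-1 + 7*(-⅙)) = -53*(-1 - 7/6) = -53*(-13/6) = 689/6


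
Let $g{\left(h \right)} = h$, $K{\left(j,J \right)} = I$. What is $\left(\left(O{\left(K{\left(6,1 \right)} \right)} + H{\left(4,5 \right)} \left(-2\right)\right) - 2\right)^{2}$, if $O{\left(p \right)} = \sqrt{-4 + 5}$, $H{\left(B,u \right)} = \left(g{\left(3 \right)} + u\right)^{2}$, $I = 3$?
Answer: $16641$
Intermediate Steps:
$K{\left(j,J \right)} = 3$
$H{\left(B,u \right)} = \left(3 + u\right)^{2}$
$O{\left(p \right)} = 1$ ($O{\left(p \right)} = \sqrt{1} = 1$)
$\left(\left(O{\left(K{\left(6,1 \right)} \right)} + H{\left(4,5 \right)} \left(-2\right)\right) - 2\right)^{2} = \left(\left(1 + \left(3 + 5\right)^{2} \left(-2\right)\right) - 2\right)^{2} = \left(\left(1 + 8^{2} \left(-2\right)\right) - 2\right)^{2} = \left(\left(1 + 64 \left(-2\right)\right) - 2\right)^{2} = \left(\left(1 - 128\right) - 2\right)^{2} = \left(-127 - 2\right)^{2} = \left(-129\right)^{2} = 16641$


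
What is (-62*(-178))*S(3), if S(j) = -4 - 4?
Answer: -88288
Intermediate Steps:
S(j) = -8
(-62*(-178))*S(3) = -62*(-178)*(-8) = 11036*(-8) = -88288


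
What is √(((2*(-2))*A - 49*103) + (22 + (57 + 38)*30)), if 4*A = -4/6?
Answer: I*√19569/3 ≈ 46.63*I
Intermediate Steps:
A = -⅙ (A = (-4/6)/4 = (-4*⅙)/4 = (¼)*(-⅔) = -⅙ ≈ -0.16667)
√(((2*(-2))*A - 49*103) + (22 + (57 + 38)*30)) = √(((2*(-2))*(-⅙) - 49*103) + (22 + (57 + 38)*30)) = √((-4*(-⅙) - 5047) + (22 + 95*30)) = √((⅔ - 5047) + (22 + 2850)) = √(-15139/3 + 2872) = √(-6523/3) = I*√19569/3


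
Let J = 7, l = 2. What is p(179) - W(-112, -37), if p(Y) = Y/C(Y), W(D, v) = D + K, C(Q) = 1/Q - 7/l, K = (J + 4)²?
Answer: -75341/1251 ≈ -60.225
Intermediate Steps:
K = 121 (K = (7 + 4)² = 11² = 121)
C(Q) = -7/2 + 1/Q (C(Q) = 1/Q - 7/2 = -7/2 + 1/Q)
W(D, v) = 121 + D (W(D, v) = D + 121 = 121 + D)
p(Y) = Y/(-7/2 + 1/Y)
p(179) - W(-112, -37) = 2*179²/(2 - 7*179) - (121 - 112) = 2*32041/(2 - 1253) - 1*9 = 2*32041/(-1251) - 9 = 2*32041*(-1/1251) - 9 = -64082/1251 - 9 = -75341/1251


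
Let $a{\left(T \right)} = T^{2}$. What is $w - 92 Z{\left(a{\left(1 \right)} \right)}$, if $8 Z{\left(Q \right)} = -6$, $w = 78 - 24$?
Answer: $123$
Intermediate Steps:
$w = 54$
$Z{\left(Q \right)} = - \frac{3}{4}$ ($Z{\left(Q \right)} = \frac{1}{8} \left(-6\right) = - \frac{3}{4}$)
$w - 92 Z{\left(a{\left(1 \right)} \right)} = 54 - -69 = 54 + 69 = 123$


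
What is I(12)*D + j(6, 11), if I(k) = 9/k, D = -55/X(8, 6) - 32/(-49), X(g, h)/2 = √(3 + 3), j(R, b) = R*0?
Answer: 24/49 - 55*√6/16 ≈ -7.9303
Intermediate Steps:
j(R, b) = 0
X(g, h) = 2*√6 (X(g, h) = 2*√(3 + 3) = 2*√6)
D = 32/49 - 55*√6/12 (D = -55*√6/12 - 32/(-49) = -55*√6/12 - 32*(-1/49) = -55*√6/12 + 32/49 = 32/49 - 55*√6/12 ≈ -10.574)
I(12)*D + j(6, 11) = (9/12)*(32/49 - 55*√6/12) + 0 = (9*(1/12))*(32/49 - 55*√6/12) + 0 = 3*(32/49 - 55*√6/12)/4 + 0 = (24/49 - 55*√6/16) + 0 = 24/49 - 55*√6/16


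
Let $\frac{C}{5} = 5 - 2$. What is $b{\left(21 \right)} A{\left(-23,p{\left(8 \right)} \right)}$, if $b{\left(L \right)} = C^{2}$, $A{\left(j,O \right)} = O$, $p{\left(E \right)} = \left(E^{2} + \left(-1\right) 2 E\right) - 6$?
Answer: $9450$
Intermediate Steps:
$p{\left(E \right)} = -6 + E^{2} - 2 E$ ($p{\left(E \right)} = \left(E^{2} - 2 E\right) - 6 = -6 + E^{2} - 2 E$)
$C = 15$ ($C = 5 \left(5 - 2\right) = 5 \cdot 3 = 15$)
$b{\left(L \right)} = 225$ ($b{\left(L \right)} = 15^{2} = 225$)
$b{\left(21 \right)} A{\left(-23,p{\left(8 \right)} \right)} = 225 \left(-6 + 8^{2} - 16\right) = 225 \left(-6 + 64 - 16\right) = 225 \cdot 42 = 9450$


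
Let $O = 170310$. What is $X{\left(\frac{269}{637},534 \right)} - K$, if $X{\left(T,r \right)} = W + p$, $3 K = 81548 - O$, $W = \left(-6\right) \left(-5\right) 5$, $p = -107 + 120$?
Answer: $\frac{89251}{3} \approx 29750.0$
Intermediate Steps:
$p = 13$
$W = 150$ ($W = 30 \cdot 5 = 150$)
$K = - \frac{88762}{3}$ ($K = \frac{81548 - 170310}{3} = \frac{1}{3} \left(-88762\right) = - \frac{88762}{3} \approx -29587.0$)
$X{\left(T,r \right)} = 163$ ($X{\left(T,r \right)} = 150 + 13 = 163$)
$X{\left(\frac{269}{637},534 \right)} - K = 163 - - \frac{88762}{3} = 163 + \frac{88762}{3} = \frac{89251}{3}$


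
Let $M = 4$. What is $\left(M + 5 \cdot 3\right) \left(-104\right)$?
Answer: $-1976$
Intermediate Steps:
$\left(M + 5 \cdot 3\right) \left(-104\right) = \left(4 + 5 \cdot 3\right) \left(-104\right) = \left(4 + 15\right) \left(-104\right) = 19 \left(-104\right) = -1976$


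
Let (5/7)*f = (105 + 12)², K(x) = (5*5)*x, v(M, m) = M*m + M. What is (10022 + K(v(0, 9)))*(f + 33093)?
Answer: 2618628336/5 ≈ 5.2373e+8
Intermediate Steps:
v(M, m) = M + M*m
K(x) = 25*x
f = 95823/5 (f = 7*(105 + 12)²/5 = (7/5)*117² = (7/5)*13689 = 95823/5 ≈ 19165.)
(10022 + K(v(0, 9)))*(f + 33093) = (10022 + 25*(0*(1 + 9)))*(95823/5 + 33093) = (10022 + 25*(0*10))*(261288/5) = (10022 + 25*0)*(261288/5) = (10022 + 0)*(261288/5) = 10022*(261288/5) = 2618628336/5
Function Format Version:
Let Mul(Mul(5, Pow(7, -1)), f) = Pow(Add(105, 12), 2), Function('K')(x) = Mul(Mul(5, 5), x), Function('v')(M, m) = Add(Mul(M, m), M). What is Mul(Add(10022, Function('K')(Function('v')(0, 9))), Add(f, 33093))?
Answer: Rational(2618628336, 5) ≈ 5.2373e+8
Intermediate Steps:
Function('v')(M, m) = Add(M, Mul(M, m))
Function('K')(x) = Mul(25, x)
f = Rational(95823, 5) (f = Mul(Rational(7, 5), Pow(Add(105, 12), 2)) = Mul(Rational(7, 5), Pow(117, 2)) = Mul(Rational(7, 5), 13689) = Rational(95823, 5) ≈ 19165.)
Mul(Add(10022, Function('K')(Function('v')(0, 9))), Add(f, 33093)) = Mul(Add(10022, Mul(25, Mul(0, Add(1, 9)))), Add(Rational(95823, 5), 33093)) = Mul(Add(10022, Mul(25, Mul(0, 10))), Rational(261288, 5)) = Mul(Add(10022, Mul(25, 0)), Rational(261288, 5)) = Mul(Add(10022, 0), Rational(261288, 5)) = Mul(10022, Rational(261288, 5)) = Rational(2618628336, 5)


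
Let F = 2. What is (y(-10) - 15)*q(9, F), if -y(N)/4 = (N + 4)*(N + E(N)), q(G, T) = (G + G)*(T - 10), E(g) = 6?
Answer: 15984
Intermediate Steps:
q(G, T) = 2*G*(-10 + T) (q(G, T) = (2*G)*(-10 + T) = 2*G*(-10 + T))
y(N) = -4*(4 + N)*(6 + N) (y(N) = -4*(N + 4)*(N + 6) = -4*(4 + N)*(6 + N))
(y(-10) - 15)*q(9, F) = ((-96 - 40*(-10) - 4*(-10)²) - 15)*(2*9*(-10 + 2)) = ((-96 + 400 - 4*100) - 15)*(2*9*(-8)) = ((-96 + 400 - 400) - 15)*(-144) = (-96 - 15)*(-144) = -111*(-144) = 15984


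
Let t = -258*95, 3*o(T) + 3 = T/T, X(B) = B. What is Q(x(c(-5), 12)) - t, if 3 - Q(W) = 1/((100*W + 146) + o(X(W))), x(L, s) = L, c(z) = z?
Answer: 26081835/1064 ≈ 24513.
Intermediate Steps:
o(T) = -⅔ (o(T) = -1 + (T/T)/3 = -1 + (⅓)*1 = -1 + ⅓ = -⅔)
Q(W) = 3 - 1/(436/3 + 100*W) (Q(W) = 3 - 1/((100*W + 146) - ⅔) = 3 - 1/((146 + 100*W) - ⅔) = 3 - 1/(436/3 + 100*W))
t = -24510
Q(x(c(-5), 12)) - t = 45*(29 + 20*(-5))/(4*(109 + 75*(-5))) - 1*(-24510) = 45*(29 - 100)/(4*(109 - 375)) + 24510 = (45/4)*(-71)/(-266) + 24510 = (45/4)*(-1/266)*(-71) + 24510 = 3195/1064 + 24510 = 26081835/1064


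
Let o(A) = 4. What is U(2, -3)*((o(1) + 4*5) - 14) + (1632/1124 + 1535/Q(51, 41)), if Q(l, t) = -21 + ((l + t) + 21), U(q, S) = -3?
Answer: -306689/25852 ≈ -11.863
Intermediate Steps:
Q(l, t) = l + t (Q(l, t) = -21 + (21 + l + t) = l + t)
U(2, -3)*((o(1) + 4*5) - 14) + (1632/1124 + 1535/Q(51, 41)) = -3*((4 + 4*5) - 14) + (1632/1124 + 1535/(51 + 41)) = -3*((4 + 20) - 14) + (1632*(1/1124) + 1535/92) = -3*(24 - 14) + (408/281 + 1535*(1/92)) = -3*10 + (408/281 + 1535/92) = -30 + 468871/25852 = -306689/25852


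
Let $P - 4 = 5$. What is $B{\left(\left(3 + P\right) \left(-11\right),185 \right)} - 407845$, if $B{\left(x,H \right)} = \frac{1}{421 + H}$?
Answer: $- \frac{247154069}{606} \approx -4.0785 \cdot 10^{5}$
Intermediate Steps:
$P = 9$ ($P = 4 + 5 = 9$)
$B{\left(\left(3 + P\right) \left(-11\right),185 \right)} - 407845 = \frac{1}{421 + 185} - 407845 = \frac{1}{606} - 407845 = - \frac{247154069}{606}$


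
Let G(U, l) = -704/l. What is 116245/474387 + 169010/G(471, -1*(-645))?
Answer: -25856766447335/166984224 ≈ -1.5485e+5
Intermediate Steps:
116245/474387 + 169010/G(471, -1*(-645)) = 116245/474387 + 169010/((-704/((-1*(-645))))) = 116245*(1/474387) + 169010/((-704/645)) = 116245/474387 + 169010/((-704*1/645)) = 116245/474387 + 169010/(-704/645) = 116245/474387 + 169010*(-645/704) = 116245/474387 - 54505725/352 = -25856766447335/166984224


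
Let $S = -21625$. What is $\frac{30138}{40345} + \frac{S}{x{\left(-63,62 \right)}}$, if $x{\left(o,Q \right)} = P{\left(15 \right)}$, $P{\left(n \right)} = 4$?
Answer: $- \frac{872340073}{161380} \approx -5405.5$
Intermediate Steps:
$x{\left(o,Q \right)} = 4$
$\frac{30138}{40345} + \frac{S}{x{\left(-63,62 \right)}} = \frac{30138}{40345} - \frac{21625}{4} = - \frac{872340073}{161380}$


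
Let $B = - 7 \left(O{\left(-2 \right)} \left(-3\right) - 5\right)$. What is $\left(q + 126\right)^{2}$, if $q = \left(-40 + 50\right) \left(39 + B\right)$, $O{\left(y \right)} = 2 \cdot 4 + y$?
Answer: $4519876$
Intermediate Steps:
$O{\left(y \right)} = 8 + y$
$B = 161$ ($B = - 7 \left(\left(8 - 2\right) \left(-3\right) - 5\right) = - 7 \left(6 \left(-3\right) - 5\right) = - 7 \left(-18 - 5\right) = \left(-7\right) \left(-23\right) = 161$)
$q = 2000$ ($q = \left(-40 + 50\right) \left(39 + 161\right) = 10 \cdot 200 = 2000$)
$\left(q + 126\right)^{2} = \left(2000 + 126\right)^{2} = 2126^{2} = 4519876$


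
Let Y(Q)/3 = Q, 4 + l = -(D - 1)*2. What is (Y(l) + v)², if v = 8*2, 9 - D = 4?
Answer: 400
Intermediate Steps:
D = 5 (D = 9 - 1*4 = 9 - 4 = 5)
l = -12 (l = -4 - (5 - 1)*2 = -4 - 4*2 = -4 - 1*8 = -4 - 8 = -12)
v = 16
Y(Q) = 3*Q
(Y(l) + v)² = (3*(-12) + 16)² = (-36 + 16)² = (-20)² = 400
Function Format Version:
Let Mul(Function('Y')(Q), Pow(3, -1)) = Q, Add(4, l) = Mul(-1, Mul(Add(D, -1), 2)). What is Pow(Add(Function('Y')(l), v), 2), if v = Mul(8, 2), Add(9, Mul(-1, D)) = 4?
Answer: 400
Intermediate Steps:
D = 5 (D = Add(9, Mul(-1, 4)) = Add(9, -4) = 5)
l = -12 (l = Add(-4, Mul(-1, Mul(Add(5, -1), 2))) = Add(-4, Mul(-1, Mul(4, 2))) = Add(-4, Mul(-1, 8)) = Add(-4, -8) = -12)
v = 16
Function('Y')(Q) = Mul(3, Q)
Pow(Add(Function('Y')(l), v), 2) = Pow(Add(Mul(3, -12), 16), 2) = Pow(Add(-36, 16), 2) = Pow(-20, 2) = 400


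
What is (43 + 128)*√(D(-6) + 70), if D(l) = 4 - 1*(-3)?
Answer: 171*√77 ≈ 1500.5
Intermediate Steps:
D(l) = 7 (D(l) = 4 + 3 = 7)
(43 + 128)*√(D(-6) + 70) = (43 + 128)*√(7 + 70) = 171*√77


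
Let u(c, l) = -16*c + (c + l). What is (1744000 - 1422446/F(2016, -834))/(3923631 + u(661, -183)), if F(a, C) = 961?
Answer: 1674561554/3760905213 ≈ 0.44525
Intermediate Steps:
u(c, l) = l - 15*c
(1744000 - 1422446/F(2016, -834))/(3923631 + u(661, -183)) = (1744000 - 1422446/961)/(3923631 + (-183 - 15*661)) = (1744000 - 1422446*1/961)/(3923631 + (-183 - 9915)) = (1744000 - 1422446/961)/(3923631 - 10098) = (1674561554/961)/3913533 = (1674561554/961)*(1/3913533) = 1674561554/3760905213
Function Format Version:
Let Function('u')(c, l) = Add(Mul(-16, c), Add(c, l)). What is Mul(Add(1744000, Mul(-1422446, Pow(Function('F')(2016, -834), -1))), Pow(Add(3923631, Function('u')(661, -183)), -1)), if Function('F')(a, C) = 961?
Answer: Rational(1674561554, 3760905213) ≈ 0.44525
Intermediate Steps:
Function('u')(c, l) = Add(l, Mul(-15, c))
Mul(Add(1744000, Mul(-1422446, Pow(Function('F')(2016, -834), -1))), Pow(Add(3923631, Function('u')(661, -183)), -1)) = Mul(Add(1744000, Mul(-1422446, Pow(961, -1))), Pow(Add(3923631, Add(-183, Mul(-15, 661))), -1)) = Mul(Add(1744000, Mul(-1422446, Rational(1, 961))), Pow(Add(3923631, Add(-183, -9915)), -1)) = Mul(Add(1744000, Rational(-1422446, 961)), Pow(Add(3923631, -10098), -1)) = Mul(Rational(1674561554, 961), Pow(3913533, -1)) = Mul(Rational(1674561554, 961), Rational(1, 3913533)) = Rational(1674561554, 3760905213)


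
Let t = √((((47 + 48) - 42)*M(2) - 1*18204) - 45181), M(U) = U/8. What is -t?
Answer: -I*√253487/2 ≈ -251.74*I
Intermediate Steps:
M(U) = U/8 (M(U) = U*(⅛) = U/8)
t = I*√253487/2 (t = √((((47 + 48) - 42)*((⅛)*2) - 1*18204) - 45181) = √(((95 - 42)*(¼) - 18204) - 45181) = √((53*(¼) - 18204) - 45181) = √((53/4 - 18204) - 45181) = √(-72763/4 - 45181) = √(-253487/4) = I*√253487/2 ≈ 251.74*I)
-t = -I*√253487/2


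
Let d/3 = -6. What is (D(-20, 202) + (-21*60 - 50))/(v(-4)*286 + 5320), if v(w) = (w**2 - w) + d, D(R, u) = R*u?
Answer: -2675/2946 ≈ -0.90801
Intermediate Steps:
d = -18 (d = 3*(-6) = -18)
v(w) = -18 + w**2 - w (v(w) = (w**2 - w) - 18 = -18 + w**2 - w)
(D(-20, 202) + (-21*60 - 50))/(v(-4)*286 + 5320) = (-20*202 + (-21*60 - 50))/((-18 + (-4)**2 - 1*(-4))*286 + 5320) = (-4040 + (-1260 - 50))/((-18 + 16 + 4)*286 + 5320) = (-4040 - 1310)/(2*286 + 5320) = -5350/(572 + 5320) = -5350/5892 = -5350*1/5892 = -2675/2946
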